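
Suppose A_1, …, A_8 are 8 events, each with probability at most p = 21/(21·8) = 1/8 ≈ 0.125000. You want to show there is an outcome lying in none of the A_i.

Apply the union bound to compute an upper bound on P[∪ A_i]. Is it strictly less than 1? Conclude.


Union bound: P[∪_{i=1}^{8} A_i] ≤ Σ_i P[A_i] ≤ 8·p = 8·(1/8) = 1.
Numerically: 1 ≈ 1.000000.
Is 1 < 1? NO.
Since the bound 1 is ≥ 1, the union bound is uninformative here; it does NOT by itself certify existence.

8·p = 1 ≈ 1.000000; existence NOT certified by the union bound.


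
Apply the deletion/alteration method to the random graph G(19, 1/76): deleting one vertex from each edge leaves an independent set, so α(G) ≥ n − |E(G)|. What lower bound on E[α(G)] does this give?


E[|E(G)|] = C(19, 2)·p = 171 · (1/76) = 9/4.
E[α(G)] ≥ n − E[|E(G)|] = 19 − 9/4 = 67/4.
Numerically: ≈ 16.75000.
(This is only a lower bound; the true E[α(G)] may be larger.)

E[α(G)] ≥ 67/4 ≈ 16.75000.


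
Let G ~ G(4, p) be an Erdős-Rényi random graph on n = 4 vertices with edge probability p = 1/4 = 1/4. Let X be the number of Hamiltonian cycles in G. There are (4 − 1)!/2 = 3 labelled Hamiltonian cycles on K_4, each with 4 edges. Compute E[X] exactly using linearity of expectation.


K_4 has (4 − 1)!/2 = 3 labelled Hamiltonian cycles.
For each such Hamiltonian cycle H, let X_H = 1 if all 4 edges of H are present in G. Then P[X_H = 1] = p^{4} = (1/4)^{4} = 1/256.
By linearity: E[X] = Σ_H E[X_H] = 3 · p^{4} = 3 · 1/256 = 3/256.
Numerically: E[X] ≈ 0.0117.

E[X] = 3 · (1/4)^{4} = 3/256 ≈ 0.0117.


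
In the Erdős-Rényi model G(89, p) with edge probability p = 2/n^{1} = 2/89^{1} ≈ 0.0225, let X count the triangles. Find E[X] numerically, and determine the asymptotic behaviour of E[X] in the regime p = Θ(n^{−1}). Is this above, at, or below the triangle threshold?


Number of potential triangles: C(89, 3) = 113564.
Each occurs with probability p³ ≈ (0.0225)³ ≈ 1.13480e-05.
By linearity: E[X] = C(89, 3)·p³ ≈ 113564 · 1.13480e-05 ≈ 1.289.
Here α = 1, so p = 2/n is exactly at the triangle threshold p ~ 1/n. Asymptotically E[X] → c³/6 = 2³/6 = 4/3 ≈ 1.333, a bounded constant. In this regime the triangle count is asymptotically Poisson(c³/6).

E[X] ≈ 1.289; in regime p = Θ(1/n^{1}) E[X] stays bounded (at the triangle threshold p ~ 1/n).


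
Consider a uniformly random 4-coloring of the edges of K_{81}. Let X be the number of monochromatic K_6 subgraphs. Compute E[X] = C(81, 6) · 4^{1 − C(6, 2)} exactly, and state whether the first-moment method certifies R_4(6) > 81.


E[X] = C(81, 6) · 4^{1 − 15} = 324540216 · 4^{−14} = 324540216/268435456.
As a reduced fraction: E[X] = 40567527/33554432 ≈ 1.20901.
Is E[X] < 1? NO.
Since E[X] ≥ 1, the first-moment bound is inconclusive at n = 81; it does NOT by itself certify R_4(6) > 81.

E[X] = 40567527/33554432 ≈ 1.20901; E[X] ≥ 1; first-moment method inconclusive here.


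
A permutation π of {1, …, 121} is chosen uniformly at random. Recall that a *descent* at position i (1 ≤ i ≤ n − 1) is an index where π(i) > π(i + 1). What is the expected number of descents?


Write X = Σ X_I over i = 1, …, 120, with X_I the indicator of one descent.
There are 120 indicators.
For each fixed i, the pair (π(i), π(i+1)) is a uniformly random ordered pair of distinct values from {1, …, 121}; by symmetry P[π(i) > π(i+1)] = 1/2.
By linearity: E[X] = 120 · (1/2) = (121 − 1) · (1/2) = 60 ≈ 60.000000.

E[X] = 60 = 60.000000.


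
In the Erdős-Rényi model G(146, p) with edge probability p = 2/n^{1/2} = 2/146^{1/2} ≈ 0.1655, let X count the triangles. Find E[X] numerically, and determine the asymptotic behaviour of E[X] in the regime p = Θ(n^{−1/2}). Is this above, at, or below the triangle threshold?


Number of potential triangles: C(146, 3) = 508080.
Each occurs with probability p³ ≈ (0.1655)³ ≈ 4.534827e-03.
By linearity: E[X] = C(146, 3)·p³ ≈ 508080 · 4.534827e-03 ≈ 2304.0548.
Since α = 1/2 < 1, p = c/n^{1/2} ≫ 1/n is above the triangle threshold p ~ 1/n. Asymptotically E[X] ~ (c³/6)·n^{3(1−α)} = (2³/6)·n^{1.5} → ∞; triangles are abundant w.h.p.

E[X] ≈ 2304.0548; in regime p = Θ(1/n^{1/2}) E[X] diverges (above the triangle threshold p ~ 1/n).


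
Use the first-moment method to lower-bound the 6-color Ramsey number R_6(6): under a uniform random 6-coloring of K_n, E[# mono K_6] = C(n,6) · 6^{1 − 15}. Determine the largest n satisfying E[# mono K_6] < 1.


We need C(n, 6) · 6^{1 − 15} < 1, i.e. C(n, 6) < 6^{15 − 1} = 78364164096.
Check values of n near the boundary:
  n = 197: C(197, 6) = 75176946208; 75176946208 < 78364164096? YES
  n = 198: C(198, 6) = 77526225777; 77526225777 < 78364164096? YES
  n = 199: C(199, 6) = 79936367511; 79936367511 < 78364164096? NO
  n = 200: C(200, 6) = 82408626300; 82408626300 < 78364164096? NO
  n = 201: C(201, 6) = 84944276340; 84944276340 < 78364164096? NO
The largest n with C(n, 6) < 78364164096 is n = 198 (where E[X] = 25842075259/26121388032 ≈ 0.989307). Hence R_6(6) > 198, i.e. R_6(6) ≥ 199.

Largest n = 198; hence R_6(6) > 198.


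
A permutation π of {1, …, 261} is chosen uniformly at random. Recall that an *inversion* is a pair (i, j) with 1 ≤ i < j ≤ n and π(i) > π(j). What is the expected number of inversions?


Write X = Σ X_I over the C(261, 2) = 33930 pairs i < j, with X_I the indicator of one inversion.
There are 33930 indicators.
For each fixed pair i < j, the values π(i) and π(j) are two distinct elements of {1, …, 261} in uniformly random order; by symmetry P[π(i) > π(j)] = 1/2.
By linearity: E[X] = 33930 · (1/2) = C(261, 2) · (1/2) = 33930/2 = 16965 ≈ 16965.000000.

E[X] = 16965 = 16965.000000.


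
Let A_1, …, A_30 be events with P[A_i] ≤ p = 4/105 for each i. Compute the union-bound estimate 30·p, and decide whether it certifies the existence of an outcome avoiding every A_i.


Union bound: P[∪_{i=1}^{30} A_i] ≤ Σ_i P[A_i] ≤ 30·p = 30·(4/105) = 8/7.
Numerically: 8/7 ≈ 1.14286.
Is 8/7 < 1? NO.
Since the bound 8/7 is ≥ 1, the union bound is uninformative here; it does NOT by itself certify existence.

30·p = 8/7 ≈ 1.14286; existence NOT certified by the union bound.


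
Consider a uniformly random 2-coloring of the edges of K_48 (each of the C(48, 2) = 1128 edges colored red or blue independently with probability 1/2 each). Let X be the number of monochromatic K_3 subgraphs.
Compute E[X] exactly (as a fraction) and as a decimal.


Let X = Σ_S X_S over the C(48, 3) = 17296 subsets S of size 3, where X_S = 1 if the K_3 on S is monochromatic.
For a fixed S, the K_3 on S has C(3, 2) = 3 edges. P[all 3 edges red] = (1/2)^3, and likewise for blue, so P[monochromatic] = 2·(1/2)^3 = 2^{1 − 3} = 1/4.
By linearity: E[X] = C(48, 3) · 2^{1 − 3} = 17296 · 1/4 = 4324.
Numerically: E[X] ≈ 4324.00000.

E[X] = C(48,3)·2^(1−C(3,2)) = 4324 ≈ 4324.00000.


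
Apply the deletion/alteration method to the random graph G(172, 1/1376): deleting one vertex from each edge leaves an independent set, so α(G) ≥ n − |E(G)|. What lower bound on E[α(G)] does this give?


E[|E(G)|] = C(172, 2)·p = 14706 · (1/1376) = 171/16.
E[α(G)] ≥ n − E[|E(G)|] = 172 − 171/16 = 2581/16.
Numerically: ≈ 161.3125.
(This is only a lower bound; the true E[α(G)] may be larger.)

E[α(G)] ≥ 2581/16 ≈ 161.3125.


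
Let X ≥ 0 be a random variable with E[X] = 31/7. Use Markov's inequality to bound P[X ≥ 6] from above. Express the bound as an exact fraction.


μ = E[X] = 31/7, a = 6.
Markov: P[X ≥ 6] ≤ μ/a = (31/7)/6 = 31/42.
Numerically: ≈ 0.738.
(Since a = 6 > μ = 4.429, the bound 31/42 is < 1 and informative.)

P[X ≥ 6] ≤ 31/42 ≈ 0.738.


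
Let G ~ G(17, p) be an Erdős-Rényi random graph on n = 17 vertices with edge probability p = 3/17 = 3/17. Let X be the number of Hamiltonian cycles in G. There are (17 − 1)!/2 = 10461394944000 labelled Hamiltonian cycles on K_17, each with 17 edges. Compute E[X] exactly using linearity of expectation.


K_17 has (17 − 1)!/2 = 10461394944000 labelled Hamiltonian cycles.
For each such Hamiltonian cycle H, let X_H = 1 if all 17 edges of H are present in G. Then P[X_H = 1] = p^{17} = (3/17)^{17} = 129140163/827240261886336764177.
By linearity of expectation: E[X] = Σ_H E[X_H] = 10461394944000 · p^{17} = 10461394944000 · 129140163/827240261886336764177 = 1350986248275535872000/827240261886336764177.
Numerically: E[X] ≈ 1.63312.

E[X] = 10461394944000 · (3/17)^{17} = 1350986248275535872000/827240261886336764177 ≈ 1.63312.


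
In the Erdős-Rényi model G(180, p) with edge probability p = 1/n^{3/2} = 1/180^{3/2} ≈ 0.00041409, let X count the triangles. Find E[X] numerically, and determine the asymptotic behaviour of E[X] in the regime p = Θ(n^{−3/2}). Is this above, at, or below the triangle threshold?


Number of potential triangles: C(180, 3) = 955860.
Each occurs with probability p³ ≈ (0.00041409)³ ≈ 7.1002514e-11.
By linearity: E[X] = C(180, 3)·p³ ≈ 955860 · 7.1002514e-11 ≈ 0.00007.
Since α = 3/2 > 1, p = c/n^{3/2} = o(1/n) is below the triangle threshold p ~ 1/n. Asymptotically E[X] ~ (c³/6)·n^{3(1−α)} = (1³/6)·n^{-1.5} → 0, so by Markov's inequality G has no triangles w.h.p.

E[X] ≈ 0.00007; in regime p = Θ(1/n^{3/2}) E[X] tends to 0 (below the triangle threshold p ~ 1/n).


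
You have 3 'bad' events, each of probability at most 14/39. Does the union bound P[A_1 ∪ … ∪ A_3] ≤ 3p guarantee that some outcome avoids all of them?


Union bound: P[∪_{i=1}^{3} A_i] ≤ Σ_i P[A_i] ≤ 3·p = 3·(14/39) = 14/13.
Numerically: 14/13 ≈ 1.0769.
Is 14/13 < 1? NO.
Since the bound 14/13 is ≥ 1, the union bound is uninformative here; it does NOT by itself certify existence.

3·p = 14/13 ≈ 1.0769; existence NOT certified by the union bound.


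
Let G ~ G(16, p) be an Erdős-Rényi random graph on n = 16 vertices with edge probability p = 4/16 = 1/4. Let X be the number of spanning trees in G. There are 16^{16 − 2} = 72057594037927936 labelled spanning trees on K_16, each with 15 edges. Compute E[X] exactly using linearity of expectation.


K_16 has 16^{16 − 2} = 72057594037927936 labelled spanning trees.
For each such spanning tree H, let X_H = 1 if all 15 edges of H are present in G. Then P[X_H = 1] = p^{15} = (1/4)^{15} = 1/1073741824.
By linearity: E[X] = Σ_H E[X_H] = 72057594037927936 · p^{15} = 72057594037927936 · 1/1073741824 = 67108864.
Numerically: E[X] ≈ 6.7109e+07.

E[X] = 72057594037927936 · (1/4)^{15} = 67108864 ≈ 6.7109e+07.


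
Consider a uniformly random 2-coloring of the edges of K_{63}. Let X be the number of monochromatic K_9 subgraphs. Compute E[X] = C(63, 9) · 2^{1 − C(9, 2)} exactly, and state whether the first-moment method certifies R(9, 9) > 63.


E[X] = C(63, 9) · 2^{1 − 36} = 23667689815 · 2^{−35} = 23667689815/34359738368.
As a reduced fraction: E[X] = 23667689815/34359738368 ≈ 0.6888204.
Is E[X] < 1? YES.
Since E[X] < 1, there exists a 2-coloring of K_{63} with no monochromatic K_9; hence R(9, 9) > 63.

E[X] = 23667689815/34359738368 ≈ 0.6888204; E[X] < 1, so R(9, 9) > 63.


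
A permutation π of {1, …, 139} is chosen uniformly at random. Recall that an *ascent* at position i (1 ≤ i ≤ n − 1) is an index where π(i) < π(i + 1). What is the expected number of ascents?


Write X = Σ X_I over i = 1, …, 138, with X_I the indicator of one ascent.
There are 138 indicators.
For each fixed i, the pair (π(i), π(i+1)) is a uniformly random ordered pair of distinct values from {1, …, 139}; by symmetry P[π(i) < π(i+1)] = 1/2.
By linearity: E[X] = 138 · (1/2) = (139 − 1) · (1/2) = 69 ≈ 69.000000.

E[X] = 69 = 69.000000.


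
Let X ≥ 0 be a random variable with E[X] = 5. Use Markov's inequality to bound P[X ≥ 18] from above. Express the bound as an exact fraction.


μ = E[X] = 5, a = 18.
Markov: P[X ≥ 18] ≤ μ/a = (5)/18 = 5/18.
Numerically: ≈ 0.277778.
(Since a = 18 > μ = 5.000000, the bound 5/18 is < 1 and informative.)

P[X ≥ 18] ≤ 5/18 ≈ 0.277778.


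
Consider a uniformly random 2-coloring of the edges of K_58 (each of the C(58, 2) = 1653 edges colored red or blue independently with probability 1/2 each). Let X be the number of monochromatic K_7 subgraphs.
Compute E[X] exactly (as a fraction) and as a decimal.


Let X = Σ_S X_S over the C(58, 7) = 300674088 subsets S of size 7, where X_S = 1 if the K_7 on S is monochromatic.
For a fixed S, the K_7 on S has C(7, 2) = 21 edges. P[all 21 edges red] = (1/2)^21, and likewise for blue, so P[monochromatic] = 2·(1/2)^21 = 2^{1 − 21} = 1/1048576.
Summing: E[X] = C(58, 7) · 2^{1 − 21} = 300674088 · 1/1048576 = 37584261/131072.
Numerically: E[X] ≈ 286.7452.

E[X] = C(58,7)·2^(1−C(7,2)) = 37584261/131072 ≈ 286.7452.


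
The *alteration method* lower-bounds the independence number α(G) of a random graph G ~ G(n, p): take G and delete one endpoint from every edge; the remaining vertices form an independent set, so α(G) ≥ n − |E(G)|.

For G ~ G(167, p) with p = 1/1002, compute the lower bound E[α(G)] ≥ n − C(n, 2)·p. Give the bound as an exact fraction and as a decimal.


E[|E(G)|] = C(167, 2)·p = 13861 · (1/1002) = 83/6.
E[α(G)] ≥ n − E[|E(G)|] = 167 − 83/6 = 919/6.
Numerically: ≈ 153.167.
(This is only a lower bound; the true E[α(G)] may be larger.)

E[α(G)] ≥ 919/6 ≈ 153.167.


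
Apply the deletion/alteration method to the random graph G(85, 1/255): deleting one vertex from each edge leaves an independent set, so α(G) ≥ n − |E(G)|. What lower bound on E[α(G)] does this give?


E[|E(G)|] = C(85, 2)·p = 3570 · (1/255) = 14.
E[α(G)] ≥ n − E[|E(G)|] = 85 − 14 = 71.
Numerically: ≈ 71.000000.
(This is only a lower bound; the true E[α(G)] may be larger.)

E[α(G)] ≥ 71 ≈ 71.000000.


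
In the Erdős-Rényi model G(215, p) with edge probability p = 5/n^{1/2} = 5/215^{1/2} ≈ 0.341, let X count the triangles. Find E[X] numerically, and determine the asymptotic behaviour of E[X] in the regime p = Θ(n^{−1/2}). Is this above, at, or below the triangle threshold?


Number of potential triangles: C(215, 3) = 1633355.
Each occurs with probability p³ ≈ (0.341)³ ≈ 3.965083e-02.
By linearity: E[X] = C(215, 3)·p³ ≈ 1633355 · 3.965083e-02 ≈ 64763.8875.
Since α = 1/2 < 1, p = c/n^{1/2} ≫ 1/n is above the triangle threshold p ~ 1/n. Asymptotically E[X] ~ (c³/6)·n^{3(1−α)} = (5³/6)·n^{1.5} → ∞; triangles are abundant w.h.p.

E[X] ≈ 64763.8875; in regime p = Θ(1/n^{1/2}) E[X] diverges (above the triangle threshold p ~ 1/n).


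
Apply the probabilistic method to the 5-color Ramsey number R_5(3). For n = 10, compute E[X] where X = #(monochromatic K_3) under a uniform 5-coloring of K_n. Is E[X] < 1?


E[X] = C(10, 3) · 5^{1 − 3} = 120 · 5^{−2} = 120/25.
As a reduced fraction: E[X] = 24/5 ≈ 4.8000000.
Is E[X] < 1? NO.
Since E[X] ≥ 1, the first-moment bound is inconclusive at n = 10; it does NOT by itself certify R_5(3) > 10.

E[X] = 24/5 ≈ 4.8000000; E[X] ≥ 1; first-moment method inconclusive here.


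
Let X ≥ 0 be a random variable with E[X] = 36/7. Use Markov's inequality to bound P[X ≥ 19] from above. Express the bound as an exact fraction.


μ = E[X] = 36/7, a = 19.
Markov: P[X ≥ 19] ≤ μ/a = (36/7)/19 = 36/133.
Numerically: ≈ 0.271.
(Since a = 19 > μ = 5.143, the bound 36/133 is < 1 and informative.)

P[X ≥ 19] ≤ 36/133 ≈ 0.271.


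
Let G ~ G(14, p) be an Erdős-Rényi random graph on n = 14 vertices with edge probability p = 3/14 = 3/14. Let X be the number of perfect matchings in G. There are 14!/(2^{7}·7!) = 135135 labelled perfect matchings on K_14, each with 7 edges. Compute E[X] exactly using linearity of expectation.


K_14 has 14!/(2^{7}·7!) = 135135 labelled perfect matchings.
For each such perfect matching H, let X_H = 1 if all 7 edges of H are present in G. Then P[X_H = 1] = p^{7} = (3/14)^{7} = 2187/105413504.
By linearity of expectation: E[X] = Σ_H E[X_H] = 135135 · p^{7} = 135135 · 2187/105413504 = 42220035/15059072.
Numerically: E[X] ≈ 2.804.

E[X] = 135135 · (3/14)^{7} = 42220035/15059072 ≈ 2.804.


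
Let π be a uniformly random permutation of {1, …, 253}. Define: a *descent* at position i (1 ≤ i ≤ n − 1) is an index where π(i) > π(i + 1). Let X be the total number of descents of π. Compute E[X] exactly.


Write X = Σ X_I over i = 1, …, 252, with X_I the indicator of one descent.
There are 252 indicators.
For each fixed i, the pair (π(i), π(i+1)) is a uniformly random ordered pair of distinct values from {1, …, 253}; by symmetry P[π(i) > π(i+1)] = 1/2.
By linearity: E[X] = 252 · (1/2) = (253 − 1) · (1/2) = 126 ≈ 126.000.

E[X] = 126 = 126.000.


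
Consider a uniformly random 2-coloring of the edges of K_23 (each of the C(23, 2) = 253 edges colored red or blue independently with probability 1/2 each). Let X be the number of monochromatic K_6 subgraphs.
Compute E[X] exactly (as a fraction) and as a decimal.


Let X = Σ_S X_S over the C(23, 6) = 100947 subsets S of size 6, where X_S = 1 if the K_6 on S is monochromatic.
For a fixed S, the K_6 on S has C(6, 2) = 15 edges. P[all 15 edges red] = (1/2)^15, and likewise for blue, so P[monochromatic] = 2·(1/2)^15 = 2^{1 − 15} = 1/16384.
By linearity of expectation: E[X] = C(23, 6) · 2^{1 − 15} = 100947 · 1/16384 = 100947/16384.
Numerically: E[X] ≈ 6.1613.

E[X] = C(23,6)·2^(1−C(6,2)) = 100947/16384 ≈ 6.1613.


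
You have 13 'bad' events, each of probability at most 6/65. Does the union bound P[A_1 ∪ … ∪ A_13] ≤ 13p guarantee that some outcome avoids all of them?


Union bound: P[∪_{i=1}^{13} A_i] ≤ Σ_i P[A_i] ≤ 13·p = 13·(6/65) = 6/5.
Numerically: 6/5 ≈ 1.2000000.
Is 6/5 < 1? NO.
Since the bound 6/5 is ≥ 1, the union bound is uninformative here; it does NOT by itself certify existence.

13·p = 6/5 ≈ 1.2000000; existence NOT certified by the union bound.


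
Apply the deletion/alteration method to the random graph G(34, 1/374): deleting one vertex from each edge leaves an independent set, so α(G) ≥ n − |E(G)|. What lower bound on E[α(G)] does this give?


E[|E(G)|] = C(34, 2)·p = 561 · (1/374) = 3/2.
E[α(G)] ≥ n − E[|E(G)|] = 34 − 3/2 = 65/2.
Numerically: ≈ 32.5000.
(This is only a lower bound; the true E[α(G)] may be larger.)

E[α(G)] ≥ 65/2 ≈ 32.5000.


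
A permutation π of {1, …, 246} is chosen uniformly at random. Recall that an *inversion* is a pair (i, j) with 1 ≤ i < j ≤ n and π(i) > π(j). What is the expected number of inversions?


Write X = Σ X_I over the C(246, 2) = 30135 pairs i < j, with X_I the indicator of one inversion.
There are 30135 indicators.
For each fixed pair i < j, the values π(i) and π(j) are two distinct elements of {1, …, 246} in uniformly random order; by symmetry P[π(i) > π(j)] = 1/2.
By linearity: E[X] = 30135 · (1/2) = C(246, 2) · (1/2) = 30135/2 = 30135/2 ≈ 15067.5000.

E[X] = 30135/2 = 15067.5000.


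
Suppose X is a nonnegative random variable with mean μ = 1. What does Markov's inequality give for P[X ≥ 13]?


μ = E[X] = 1, a = 13.
Markov: P[X ≥ 13] ≤ μ/a = (1)/13 = 1/13.
Numerically: ≈ 0.0769.
(Since a = 13 > μ = 1.0000, the bound 1/13 is < 1 and informative.)

P[X ≥ 13] ≤ 1/13 ≈ 0.0769.


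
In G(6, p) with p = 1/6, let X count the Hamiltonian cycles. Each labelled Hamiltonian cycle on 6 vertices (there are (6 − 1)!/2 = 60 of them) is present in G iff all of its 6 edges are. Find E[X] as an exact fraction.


K_6 has (6 − 1)!/2 = 60 labelled Hamiltonian cycles.
For each such Hamiltonian cycle H, let X_H = 1 if all 6 edges of H are present in G. Then P[X_H = 1] = p^{6} = (1/6)^{6} = 1/46656.
Summing the indicators: E[X] = Σ_H E[X_H] = 60 · p^{6} = 60 · 1/46656 = 5/3888.
Numerically: E[X] ≈ 0.001286.

E[X] = 60 · (1/6)^{6} = 5/3888 ≈ 0.001286.


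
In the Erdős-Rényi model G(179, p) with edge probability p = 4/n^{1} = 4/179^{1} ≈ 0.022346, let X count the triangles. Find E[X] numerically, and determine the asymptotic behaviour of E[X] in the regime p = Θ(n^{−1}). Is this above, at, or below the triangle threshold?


Number of potential triangles: C(179, 3) = 939929.
Each occurs with probability p³ ≈ (0.022346)³ ≈ 1.1158887e-05.
By linearity: E[X] = C(179, 3)·p³ ≈ 939929 · 1.1158887e-05 ≈ 10.48856.
Here α = 1, so p = 4/n is exactly at the triangle threshold p ~ 1/n. Asymptotically E[X] → c³/6 = 4³/6 = 32/3 ≈ 10.66667, a bounded constant. In this regime the triangle count is asymptotically Poisson(c³/6).

E[X] ≈ 10.48856; in regime p = Θ(1/n^{1}) E[X] stays bounded (at the triangle threshold p ~ 1/n).


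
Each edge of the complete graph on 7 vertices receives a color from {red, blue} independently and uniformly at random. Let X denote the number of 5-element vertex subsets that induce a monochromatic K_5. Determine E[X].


Let X = Σ_S X_S over the C(7, 5) = 21 subsets S of size 5, where X_S = 1 if the K_5 on S is monochromatic.
For a fixed S, the K_5 on S has C(5, 2) = 10 edges. P[all 10 edges red] = (1/2)^10, and likewise for blue, so P[monochromatic] = 2·(1/2)^10 = 2^{1 − 10} = 1/512.
By linearity of expectation: E[X] = C(7, 5) · 2^{1 − 10} = 21 · 1/512 = 21/512.
Numerically: E[X] ≈ 0.04102.

E[X] = C(7,5)·2^(1−C(5,2)) = 21/512 ≈ 0.04102.


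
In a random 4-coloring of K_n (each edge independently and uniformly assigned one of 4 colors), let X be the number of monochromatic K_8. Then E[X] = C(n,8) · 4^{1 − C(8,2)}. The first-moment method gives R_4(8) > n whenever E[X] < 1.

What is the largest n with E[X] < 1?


We need C(n, 8) · 4^{1 − 28} < 1, i.e. C(n, 8) < 4^{28 − 1} = 18014398509481984.
Check values of n near the boundary:
  n = 402: C(402, 8) = 15770615726749950; 15770615726749950 < 18014398509481984? YES
  n = 403: C(403, 8) = 16090020602228430; 16090020602228430 < 18014398509481984? YES
  n = 404: C(404, 8) = 16415071523485570; 16415071523485570 < 18014398509481984? YES
  n = 405: C(405, 8) = 16745853821188050; 16745853821188050 < 18014398509481984? YES
  n = 406: C(406, 8) = 17082453897995850; 17082453897995850 < 18014398509481984? YES
  n = 407: C(407, 8) = 17424959239309050; 17424959239309050 < 18014398509481984? YES
  n = 408: C(408, 8) = 17773458424095231; 17773458424095231 < 18014398509481984? YES
  n = 409: C(409, 8) = 18128041135797879; 18128041135797879 < 18014398509481984? NO
  n = 410: C(410, 8) = 18488798173326195; 18488798173326195 < 18014398509481984? NO
  n = 411: C(411, 8) = 18855821462126715; 18855821462126715 < 18014398509481984? NO
The largest n with C(n, 8) < 18014398509481984 is n = 408 (where E[X] = 17773458424095231/18014398509481984 ≈ 0.987). Hence R_4(8) > 408, i.e. R_4(8) ≥ 409.

Largest n = 408; hence R_4(8) > 408.


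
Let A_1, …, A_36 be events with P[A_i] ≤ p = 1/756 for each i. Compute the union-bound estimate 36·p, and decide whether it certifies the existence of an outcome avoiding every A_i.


Union bound: P[∪_{i=1}^{36} A_i] ≤ Σ_i P[A_i] ≤ 36·p = 36·(1/756) = 1/21.
Numerically: 1/21 ≈ 0.048.
Is 1/21 < 1? YES.
Since P[∪ A_i] ≤ 1/21 < 1, the complement has P[∩ A_i^c] ≥ 1 − 1/21 = 20/21 > 0, so some outcome avoids every A_i.

36·p = 1/21 ≈ 0.048; existence CERTIFIED by the union bound.


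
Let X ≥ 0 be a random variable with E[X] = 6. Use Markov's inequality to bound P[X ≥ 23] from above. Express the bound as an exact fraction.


μ = E[X] = 6, a = 23.
Markov: P[X ≥ 23] ≤ μ/a = (6)/23 = 6/23.
Numerically: ≈ 0.260870.
(Since a = 23 > μ = 6.000000, the bound 6/23 is < 1 and informative.)

P[X ≥ 23] ≤ 6/23 ≈ 0.260870.


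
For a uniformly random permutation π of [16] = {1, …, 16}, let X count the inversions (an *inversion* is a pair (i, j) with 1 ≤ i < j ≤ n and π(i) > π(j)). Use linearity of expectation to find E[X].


Write X = Σ X_I over the C(16, 2) = 120 pairs i < j, with X_I the indicator of one inversion.
There are 120 indicators.
For each fixed pair i < j, the values π(i) and π(j) are two distinct elements of {1, …, 16} in uniformly random order; by symmetry P[π(i) > π(j)] = 1/2.
By linearity: E[X] = 120 · (1/2) = C(16, 2) · (1/2) = 120/2 = 60 ≈ 60.0000.

E[X] = 60 = 60.0000.


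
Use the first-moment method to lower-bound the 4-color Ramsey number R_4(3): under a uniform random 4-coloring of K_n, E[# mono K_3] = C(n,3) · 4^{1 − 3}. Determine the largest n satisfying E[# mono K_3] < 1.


We need C(n, 3) · 4^{1 − 3} < 1, i.e. C(n, 3) < 4^{3 − 1} = 16.
Check values of n near the boundary:
  n = 4: C(4, 3) = 4; 4 < 16? YES
  n = 5: C(5, 3) = 10; 10 < 16? YES
  n = 6: C(6, 3) = 20; 20 < 16? NO
  n = 7: C(7, 3) = 35; 35 < 16? NO
The largest n with C(n, 3) < 16 is n = 5 (where E[X] = 5/8 ≈ 0.62500). Hence R_4(3) > 5, i.e. R_4(3) ≥ 6.

Largest n = 5; hence R_4(3) > 5.


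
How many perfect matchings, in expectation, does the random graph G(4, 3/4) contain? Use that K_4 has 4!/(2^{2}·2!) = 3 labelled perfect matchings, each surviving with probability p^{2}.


K_4 has 4!/(2^{2}·2!) = 3 labelled perfect matchings.
For each such perfect matching H, let X_H = 1 if all 2 edges of H are present in G. Then P[X_H = 1] = p^{2} = (3/4)^{2} = 9/16.
Summing the indicators: E[X] = Σ_H E[X_H] = 3 · p^{2} = 3 · 9/16 = 27/16.
Numerically: E[X] ≈ 1.688.

E[X] = 3 · (3/4)^{2} = 27/16 ≈ 1.688.


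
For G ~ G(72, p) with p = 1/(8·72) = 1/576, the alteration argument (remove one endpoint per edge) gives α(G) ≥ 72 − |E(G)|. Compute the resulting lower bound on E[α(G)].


E[|E(G)|] = C(72, 2)·p = 2556 · (1/576) = 71/16.
E[α(G)] ≥ n − E[|E(G)|] = 72 − 71/16 = 1081/16.
Numerically: ≈ 67.5625.
(This is only a lower bound; the true E[α(G)] may be larger.)

E[α(G)] ≥ 1081/16 ≈ 67.5625.


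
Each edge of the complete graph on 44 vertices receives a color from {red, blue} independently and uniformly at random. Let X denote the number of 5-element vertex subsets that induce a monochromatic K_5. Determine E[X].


Let X = Σ_S X_S over the C(44, 5) = 1086008 subsets S of size 5, where X_S = 1 if the K_5 on S is monochromatic.
For a fixed S, the K_5 on S has C(5, 2) = 10 edges. P[all 10 edges red] = (1/2)^10, and likewise for blue, so P[monochromatic] = 2·(1/2)^10 = 2^{1 − 10} = 1/512.
By linearity: E[X] = C(44, 5) · 2^{1 − 10} = 1086008 · 1/512 = 135751/64.
Numerically: E[X] ≈ 2121.1094.

E[X] = C(44,5)·2^(1−C(5,2)) = 135751/64 ≈ 2121.1094.


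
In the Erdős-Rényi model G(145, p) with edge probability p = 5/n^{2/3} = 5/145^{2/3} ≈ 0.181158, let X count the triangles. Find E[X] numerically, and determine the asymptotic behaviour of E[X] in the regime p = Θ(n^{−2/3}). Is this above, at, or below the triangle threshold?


Number of potential triangles: C(145, 3) = 497640.
Each occurs with probability p³ ≈ (0.181158)³ ≈ 5.94530321e-03.
By linearity: E[X] = C(145, 3)·p³ ≈ 497640 · 5.94530321e-03 ≈ 2958.620690.
Since α = 2/3 < 1, p = c/n^{2/3} ≫ 1/n is above the triangle threshold p ~ 1/n. Asymptotically E[X] ~ (c³/6)·n^{3(1−α)} = (5³/6)·n^{1} → ∞; triangles are abundant w.h.p.

E[X] ≈ 2958.620690; in regime p = Θ(1/n^{2/3}) E[X] diverges (above the triangle threshold p ~ 1/n).


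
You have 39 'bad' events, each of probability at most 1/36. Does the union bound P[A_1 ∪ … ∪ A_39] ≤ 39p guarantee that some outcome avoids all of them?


Union bound: P[∪_{i=1}^{39} A_i] ≤ Σ_i P[A_i] ≤ 39·p = 39·(1/36) = 13/12.
Numerically: 13/12 ≈ 1.083.
Is 13/12 < 1? NO.
Since the bound 13/12 is ≥ 1, the union bound is uninformative here; it does NOT by itself certify existence.

39·p = 13/12 ≈ 1.083; existence NOT certified by the union bound.


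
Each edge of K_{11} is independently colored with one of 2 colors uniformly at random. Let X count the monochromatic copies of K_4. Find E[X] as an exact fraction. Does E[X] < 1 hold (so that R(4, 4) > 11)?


E[X] = C(11, 4) · 2^{1 − 6} = 330 · 2^{−5} = 330/32.
As a reduced fraction: E[X] = 165/16 ≈ 10.31250.
Is E[X] < 1? NO.
Since E[X] ≥ 1, the first-moment bound is inconclusive at n = 11; it does NOT by itself certify R(4, 4) > 11.

E[X] = 165/16 ≈ 10.31250; E[X] ≥ 1; first-moment method inconclusive here.


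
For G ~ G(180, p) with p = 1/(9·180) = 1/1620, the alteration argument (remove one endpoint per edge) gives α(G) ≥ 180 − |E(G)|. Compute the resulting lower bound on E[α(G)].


E[|E(G)|] = C(180, 2)·p = 16110 · (1/1620) = 179/18.
E[α(G)] ≥ n − E[|E(G)|] = 180 − 179/18 = 3061/18.
Numerically: ≈ 170.05556.
(This is only a lower bound; the true E[α(G)] may be larger.)

E[α(G)] ≥ 3061/18 ≈ 170.05556.


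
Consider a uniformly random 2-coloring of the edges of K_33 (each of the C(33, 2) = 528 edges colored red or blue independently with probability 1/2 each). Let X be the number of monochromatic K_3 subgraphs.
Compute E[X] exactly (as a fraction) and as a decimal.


Let X = Σ_S X_S over the C(33, 3) = 5456 subsets S of size 3, where X_S = 1 if the K_3 on S is monochromatic.
For a fixed S, the K_3 on S has C(3, 2) = 3 edges. P[all 3 edges red] = (1/2)^3, and likewise for blue, so P[monochromatic] = 2·(1/2)^3 = 2^{1 − 3} = 1/4.
By linearity of expectation: E[X] = C(33, 3) · 2^{1 − 3} = 5456 · 1/4 = 1364.
Numerically: E[X] ≈ 1364.00000.

E[X] = C(33,3)·2^(1−C(3,2)) = 1364 ≈ 1364.00000.


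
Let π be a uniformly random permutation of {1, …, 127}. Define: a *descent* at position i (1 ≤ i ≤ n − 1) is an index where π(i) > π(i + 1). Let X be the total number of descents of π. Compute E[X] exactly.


Write X = Σ X_I over i = 1, …, 126, with X_I the indicator of one descent.
There are 126 indicators.
For each fixed i, the pair (π(i), π(i+1)) is a uniformly random ordered pair of distinct values from {1, …, 127}; by symmetry P[π(i) > π(i+1)] = 1/2.
By linearity: E[X] = 126 · (1/2) = (127 − 1) · (1/2) = 63 ≈ 63.00000.

E[X] = 63 = 63.00000.


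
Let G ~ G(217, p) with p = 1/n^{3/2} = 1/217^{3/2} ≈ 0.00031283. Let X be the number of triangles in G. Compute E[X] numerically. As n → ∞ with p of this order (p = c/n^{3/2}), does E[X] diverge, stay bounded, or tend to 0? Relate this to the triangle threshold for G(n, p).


Number of potential triangles: C(217, 3) = 1679580.
Each occurs with probability p³ ≈ (0.00031283)³ ≈ 3.0614784e-11.
By linearity: E[X] = C(217, 3)·p³ ≈ 1679580 · 3.0614784e-11 ≈ 0.00005.
Since α = 3/2 > 1, p = c/n^{3/2} = o(1/n) is below the triangle threshold p ~ 1/n. Asymptotically E[X] ~ (c³/6)·n^{3(1−α)} = (1³/6)·n^{-1.5} → 0, so by Markov's inequality G has no triangles w.h.p.

E[X] ≈ 0.00005; in regime p = Θ(1/n^{3/2}) E[X] tends to 0 (below the triangle threshold p ~ 1/n).


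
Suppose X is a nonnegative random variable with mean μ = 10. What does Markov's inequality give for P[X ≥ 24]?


μ = E[X] = 10, a = 24.
Markov: P[X ≥ 24] ≤ μ/a = (10)/24 = 5/12.
Numerically: ≈ 0.4167.
(Since a = 24 > μ = 10.0000, the bound 5/12 is < 1 and informative.)

P[X ≥ 24] ≤ 5/12 ≈ 0.4167.


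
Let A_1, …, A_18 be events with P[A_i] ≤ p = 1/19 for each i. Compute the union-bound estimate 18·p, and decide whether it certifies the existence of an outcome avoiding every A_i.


Union bound: P[∪_{i=1}^{18} A_i] ≤ Σ_i P[A_i] ≤ 18·p = 18·(1/19) = 18/19.
Numerically: 18/19 ≈ 0.9473684.
Is 18/19 < 1? YES.
Since P[∪ A_i] ≤ 18/19 < 1, the complement has P[∩ A_i^c] ≥ 1 − 18/19 = 1/19 > 0, so some outcome avoids every A_i.

18·p = 18/19 ≈ 0.9473684; existence CERTIFIED by the union bound.


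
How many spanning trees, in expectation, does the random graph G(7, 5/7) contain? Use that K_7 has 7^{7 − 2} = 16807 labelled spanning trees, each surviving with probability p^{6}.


K_7 has 7^{7 − 2} = 16807 labelled spanning trees.
For each such spanning tree H, let X_H = 1 if all 6 edges of H are present in G. Then P[X_H = 1] = p^{6} = (5/7)^{6} = 15625/117649.
Summing the indicators: E[X] = Σ_H E[X_H] = 16807 · p^{6} = 16807 · 15625/117649 = 15625/7.
Numerically: E[X] ≈ 2.23e+03.

E[X] = 16807 · (5/7)^{6} = 15625/7 ≈ 2.23e+03.


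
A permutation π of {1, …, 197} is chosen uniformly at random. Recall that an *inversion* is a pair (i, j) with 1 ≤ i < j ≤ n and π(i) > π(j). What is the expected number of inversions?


Write X = Σ X_I over the C(197, 2) = 19306 pairs i < j, with X_I the indicator of one inversion.
There are 19306 indicators.
For each fixed pair i < j, the values π(i) and π(j) are two distinct elements of {1, …, 197} in uniformly random order; by symmetry P[π(i) > π(j)] = 1/2.
By linearity: E[X] = 19306 · (1/2) = C(197, 2) · (1/2) = 19306/2 = 9653 ≈ 9653.000.

E[X] = 9653 = 9653.000.


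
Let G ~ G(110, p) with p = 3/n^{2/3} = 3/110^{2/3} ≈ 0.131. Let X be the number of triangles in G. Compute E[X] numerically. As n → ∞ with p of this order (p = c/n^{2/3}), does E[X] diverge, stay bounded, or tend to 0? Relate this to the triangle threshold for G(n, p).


Number of potential triangles: C(110, 3) = 215820.
Each occurs with probability p³ ≈ (0.131)³ ≈ 2.23140e-03.
By linearity: E[X] = C(110, 3)·p³ ≈ 215820 · 2.23140e-03 ≈ 481.582.
Since α = 2/3 < 1, p = c/n^{2/3} ≫ 1/n is above the triangle threshold p ~ 1/n. Asymptotically E[X] ~ (c³/6)·n^{3(1−α)} = (3³/6)·n^{1} → ∞; triangles are abundant w.h.p.

E[X] ≈ 481.582; in regime p = Θ(1/n^{2/3}) E[X] diverges (above the triangle threshold p ~ 1/n).


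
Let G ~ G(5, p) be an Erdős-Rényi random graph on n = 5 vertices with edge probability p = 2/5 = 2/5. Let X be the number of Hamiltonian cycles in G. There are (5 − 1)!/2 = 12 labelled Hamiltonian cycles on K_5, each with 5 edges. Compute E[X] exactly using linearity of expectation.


K_5 has (5 − 1)!/2 = 12 labelled Hamiltonian cycles.
For each such Hamiltonian cycle H, let X_H = 1 if all 5 edges of H are present in G. Then P[X_H = 1] = p^{5} = (2/5)^{5} = 32/3125.
By linearity: E[X] = Σ_H E[X_H] = 12 · p^{5} = 12 · 32/3125 = 384/3125.
Numerically: E[X] ≈ 0.12288.

E[X] = 12 · (2/5)^{5} = 384/3125 ≈ 0.12288.


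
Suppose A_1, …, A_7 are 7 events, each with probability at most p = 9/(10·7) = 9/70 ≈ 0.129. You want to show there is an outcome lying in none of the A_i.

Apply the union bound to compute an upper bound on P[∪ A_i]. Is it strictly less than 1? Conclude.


Union bound: P[∪_{i=1}^{7} A_i] ≤ Σ_i P[A_i] ≤ 7·p = 7·(9/70) = 9/10.
Numerically: 9/10 ≈ 0.900.
Is 9/10 < 1? YES.
Since P[∪ A_i] ≤ 9/10 < 1, the complement has P[∩ A_i^c] ≥ 1 − 9/10 = 1/10 > 0, so some outcome avoids every A_i.

7·p = 9/10 ≈ 0.900; existence CERTIFIED by the union bound.


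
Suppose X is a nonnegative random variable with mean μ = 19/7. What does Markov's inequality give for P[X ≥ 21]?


μ = E[X] = 19/7, a = 21.
Markov: P[X ≥ 21] ≤ μ/a = (19/7)/21 = 19/147.
Numerically: ≈ 0.1293.
(Since a = 21 > μ = 2.7143, the bound 19/147 is < 1 and informative.)

P[X ≥ 21] ≤ 19/147 ≈ 0.1293.


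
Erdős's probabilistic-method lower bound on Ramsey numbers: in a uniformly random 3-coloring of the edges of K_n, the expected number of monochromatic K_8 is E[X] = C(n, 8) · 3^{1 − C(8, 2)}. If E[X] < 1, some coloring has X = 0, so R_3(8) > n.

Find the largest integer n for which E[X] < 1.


We need C(n, 8) · 3^{1 − 28} < 1, i.e. C(n, 8) < 3^{28 − 1} = 7625597484987.
Check values of n near the boundary:
  n = 155: C(155, 8) = 6876747915675; 6876747915675 < 7625597484987? YES
  n = 156: C(156, 8) = 7248464019225; 7248464019225 < 7625597484987? YES
  n = 157: C(157, 8) = 7637643295425; 7637643295425 < 7625597484987? NO
  n = 158: C(158, 8) = 8044984271181; 8044984271181 < 7625597484987? NO
The largest n with C(n, 8) < 7625597484987 is n = 156 (where E[X] = 805384891025/847288609443 ≈ 0.9505). Hence R_3(8) > 156, i.e. R_3(8) ≥ 157.

Largest n = 156; hence R_3(8) > 156.


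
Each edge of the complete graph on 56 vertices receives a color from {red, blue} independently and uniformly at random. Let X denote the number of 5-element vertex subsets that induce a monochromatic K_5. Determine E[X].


Let X = Σ_S X_S over the C(56, 5) = 3819816 subsets S of size 5, where X_S = 1 if the K_5 on S is monochromatic.
For a fixed S, the K_5 on S has C(5, 2) = 10 edges. P[all 10 edges red] = (1/2)^10, and likewise for blue, so P[monochromatic] = 2·(1/2)^10 = 2^{1 − 10} = 1/512.
Summing: E[X] = C(56, 5) · 2^{1 − 10} = 3819816 · 1/512 = 477477/64.
Numerically: E[X] ≈ 7460.578.

E[X] = C(56,5)·2^(1−C(5,2)) = 477477/64 ≈ 7460.578.


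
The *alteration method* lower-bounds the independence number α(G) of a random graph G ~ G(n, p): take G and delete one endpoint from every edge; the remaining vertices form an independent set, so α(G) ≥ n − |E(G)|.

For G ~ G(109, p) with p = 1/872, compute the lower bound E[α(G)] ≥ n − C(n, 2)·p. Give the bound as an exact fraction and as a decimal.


E[|E(G)|] = C(109, 2)·p = 5886 · (1/872) = 27/4.
E[α(G)] ≥ n − E[|E(G)|] = 109 − 27/4 = 409/4.
Numerically: ≈ 102.250000.
(This is only a lower bound; the true E[α(G)] may be larger.)

E[α(G)] ≥ 409/4 ≈ 102.250000.


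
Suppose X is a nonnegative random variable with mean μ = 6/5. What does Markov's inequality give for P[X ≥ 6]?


μ = E[X] = 6/5, a = 6.
Markov: P[X ≥ 6] ≤ μ/a = (6/5)/6 = 1/5.
Numerically: ≈ 0.200000.
(Since a = 6 > μ = 1.200000, the bound 1/5 is < 1 and informative.)

P[X ≥ 6] ≤ 1/5 ≈ 0.200000.


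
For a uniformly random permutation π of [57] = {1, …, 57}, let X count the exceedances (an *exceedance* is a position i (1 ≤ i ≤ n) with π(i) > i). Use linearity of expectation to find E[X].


Write X = Σ_{i=1}^{57} X_i, where X_i = 1_{π(i) > i}.
For each fixed i, π(i) is uniform over {1, …, 57} (marginal of a uniform permutation), so P[π(i) > i] = (n − i)/n. Summing: Σ_{i=1}^{57} (n − i)/n = (0 + 1 + … + 56)/57 = 57(57 − 1)/(2·57) = (57 − 1)/2.
Hence E[X] = Σ_{i=1}^{57} (57 − i)/57 = 28 ≈ 28.000000.

E[X] = 28 = 28.000000.


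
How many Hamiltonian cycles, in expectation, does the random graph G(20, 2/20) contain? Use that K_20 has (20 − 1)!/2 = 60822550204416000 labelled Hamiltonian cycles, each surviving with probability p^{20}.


K_20 has (20 − 1)!/2 = 60822550204416000 labelled Hamiltonian cycles.
For each such Hamiltonian cycle H, let X_H = 1 if all 20 edges of H are present in G. Then P[X_H = 1] = p^{20} = (1/10)^{20} = 1/100000000000000000000.
By linearity of expectation: E[X] = Σ_H E[X_H] = 60822550204416000 · p^{20} = 60822550204416000 · 1/100000000000000000000 = 14849255421/24414062500000.
Numerically: E[X] ≈ 0.0006082.

E[X] = 60822550204416000 · (1/10)^{20} = 14849255421/24414062500000 ≈ 0.0006082.


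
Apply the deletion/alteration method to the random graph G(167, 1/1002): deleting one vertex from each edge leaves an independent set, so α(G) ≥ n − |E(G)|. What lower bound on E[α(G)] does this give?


E[|E(G)|] = C(167, 2)·p = 13861 · (1/1002) = 83/6.
E[α(G)] ≥ n − E[|E(G)|] = 167 − 83/6 = 919/6.
Numerically: ≈ 153.1667.
(This is only a lower bound; the true E[α(G)] may be larger.)

E[α(G)] ≥ 919/6 ≈ 153.1667.


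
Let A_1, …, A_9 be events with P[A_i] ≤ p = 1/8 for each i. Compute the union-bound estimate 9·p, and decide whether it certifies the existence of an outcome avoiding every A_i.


Union bound: P[∪_{i=1}^{9} A_i] ≤ Σ_i P[A_i] ≤ 9·p = 9·(1/8) = 9/8.
Numerically: 9/8 ≈ 1.125.
Is 9/8 < 1? NO.
Since the bound 9/8 is ≥ 1, the union bound is uninformative here; it does NOT by itself certify existence.

9·p = 9/8 ≈ 1.125; existence NOT certified by the union bound.


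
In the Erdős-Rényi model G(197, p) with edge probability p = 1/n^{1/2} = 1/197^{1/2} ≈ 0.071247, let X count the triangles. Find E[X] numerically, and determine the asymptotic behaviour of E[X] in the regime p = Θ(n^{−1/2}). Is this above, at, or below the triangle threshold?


Number of potential triangles: C(197, 3) = 1254890.
Each occurs with probability p³ ≈ (0.071247)³ ≈ 3.6166015e-04.
By linearity: E[X] = C(197, 3)·p³ ≈ 1254890 · 3.6166015e-04 ≈ 453.84371.
Since α = 1/2 < 1, p = c/n^{1/2} ≫ 1/n is above the triangle threshold p ~ 1/n. Asymptotically E[X] ~ (c³/6)·n^{3(1−α)} = (1³/6)·n^{1.5} → ∞; triangles are abundant w.h.p.

E[X] ≈ 453.84371; in regime p = Θ(1/n^{1/2}) E[X] diverges (above the triangle threshold p ~ 1/n).
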